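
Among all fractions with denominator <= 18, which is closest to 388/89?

61/14

Expand x = 388/89 as a continued fraction with the Euclidean algorithm:
  388 = 4*89 + 32, so a_0 = 4.
  89 = 2*32 + 25, so a_1 = 2.
  32 = 1*25 + 7, so a_2 = 1.
  25 = 3*7 + 4, so a_3 = 3.
  7 = 1*4 + 3, so a_4 = 1.
  4 = 1*3 + 1, so a_5 = 1.
  3 = 3*1 + 0, so a_6 = 3.
so x = [4; 2, 1, 3, 1, 1, 3].
Convergents (p_i = a_i*p_{i-1} + p_{i-2}, q_i = a_i*q_{i-1} + q_{i-2} with p_{-2}=0, p_{-1}=1, q_{-2}=1, q_{-1}=0), until the denominator exceeds 18:
  i=0: a_0=4, p_0 = 4*1 + 0 = 4, q_0 = 4*0 + 1 = 1.
  i=1: a_1=2, p_1 = 2*4 + 1 = 9, q_1 = 2*1 + 0 = 2.
  i=2: a_2=1, p_2 = 1*9 + 4 = 13, q_2 = 1*2 + 1 = 3.
  i=3: a_3=3, p_3 = 3*13 + 9 = 48, q_3 = 3*3 + 2 = 11.
  i=4: a_4=1, p_4 = 1*48 + 13 = 61, q_4 = 1*11 + 3 = 14.
  i=5: a_5=1, p_5 = 1*61 + 48 = 109, q_5 = 1*14 + 11 = 25.
q_5 = 25 > 18, so the last convergent with denominator <= 18 is p_4/q_4 = 61/14.
The closest fraction with denominator <= 18 is either p_4/q_4 or the intermediate fraction (k*p_4 + p_3)/(k*q_4 + q_3) with the largest k >= 1 whose denominator stays <= 18; these approach x as k grows, and every other convergent or intermediate fraction in range is farther away.
Largest k: floor((18 - q_3)/q_4) = floor((18 - 11)/14) = 0.
Since k = 0, no intermediate fraction beyond p_4/q_4 has denominator <= 18, so the convergent 61/14 is the closest (its error is |388*14 - 61*89|/(89*14) = 3/1246).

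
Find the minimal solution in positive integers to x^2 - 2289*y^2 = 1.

First expand sqrt(2289) as a continued fraction. With x_i = (sqrt(2289) + m_i)/d_i and (m_0, d_0) = (0, 1): a_0 = floor(sqrt(2289)) = 47, since 47^2 = 2209 <= 2289 < 2304 = 48^2.
Iterate m_{i+1} = d_i*a_i - m_i, d_{i+1} = (2289 - m_{i+1}^2)/d_i, a_{i+1} = floor((a_0 + m_{i+1})/d_{i+1}):
  m_1 = 1*47 - 0 = 47, d_1 = (2289 - 47^2)/1 = 80/1 = 80, a_1 = floor((47 + 47)/80) = 1.
  m_2 = 80*1 - 47 = 33, d_2 = (2289 - 33^2)/80 = 1200/80 = 15, a_2 = floor((47 + 33)/15) = 5.
  m_3 = 15*5 - 33 = 42, d_3 = (2289 - 42^2)/15 = 525/15 = 35, a_3 = floor((47 + 42)/35) = 2.
  m_4 = 35*2 - 42 = 28, d_4 = (2289 - 28^2)/35 = 1505/35 = 43, a_4 = floor((47 + 28)/43) = 1.
  m_5 = 43*1 - 28 = 15, d_5 = (2289 - 15^2)/43 = 2064/43 = 48, a_5 = floor((47 + 15)/48) = 1.
  m_6 = 48*1 - 15 = 33, d_6 = (2289 - 33^2)/48 = 1200/48 = 25, a_6 = floor((47 + 33)/25) = 3.
  m_7 = 25*3 - 33 = 42, d_7 = (2289 - 42^2)/25 = 525/25 = 21, a_7 = floor((47 + 42)/21) = 4.
  m_8 = 21*4 - 42 = 42, d_8 = (2289 - 42^2)/21 = 525/21 = 25, a_8 = floor((47 + 42)/25) = 3.
  m_9 = 25*3 - 42 = 33, d_9 = (2289 - 33^2)/25 = 1200/25 = 48, a_9 = floor((47 + 33)/48) = 1.
  m_10 = 48*1 - 33 = 15, d_10 = (2289 - 15^2)/48 = 2064/48 = 43, a_10 = floor((47 + 15)/43) = 1.
  m_11 = 43*1 - 15 = 28, d_11 = (2289 - 28^2)/43 = 1505/43 = 35, a_11 = floor((47 + 28)/35) = 2.
  m_12 = 35*2 - 28 = 42, d_12 = (2289 - 42^2)/35 = 525/35 = 15, a_12 = floor((47 + 42)/15) = 5.
  m_13 = 15*5 - 42 = 33, d_13 = (2289 - 33^2)/15 = 1200/15 = 80, a_13 = floor((47 + 33)/80) = 1.
  m_14 = 80*1 - 33 = 47, d_14 = (2289 - 47^2)/80 = 80/80 = 1, a_14 = floor((47 + 47)/1) = 94.
  m_15 = 1*94 - 47 = 47, d_15 = (2289 - 47^2)/1 = 80/1 = 80: (m_15, d_15) = (m_1, d_1) = (47, 80), so from here the quotients repeat a_1, ..., a_14; the period length is 14.
So sqrt(2289) = [47; (1, 5, 2, 1, 1, 3, 4, 3, 1, 1, 2, 5, 1, 94)] with period length k = 14.
k is even, so the fundamental solution of x^2 - 2289y^2 = 1 is (p_{k-1}, q_{k-1}) = (p_13, q_13); compute convergents through index 13.
Convergents (p_i = a_i*p_{i-1} + p_{i-2}, q_i = a_i*q_{i-1} + q_{i-2} with p_{-2}=0, p_{-1}=1, q_{-2}=1, q_{-1}=0):
  i=0: a_0=47, p_0 = 47*1 + 0 = 47, q_0 = 47*0 + 1 = 1.
  i=1: a_1=1, p_1 = 1*47 + 1 = 48, q_1 = 1*1 + 0 = 1.
  i=2: a_2=5, p_2 = 5*48 + 47 = 287, q_2 = 5*1 + 1 = 6.
  i=3: a_3=2, p_3 = 2*287 + 48 = 622, q_3 = 2*6 + 1 = 13.
  i=4: a_4=1, p_4 = 1*622 + 287 = 909, q_4 = 1*13 + 6 = 19.
  i=5: a_5=1, p_5 = 1*909 + 622 = 1531, q_5 = 1*19 + 13 = 32.
  i=6: a_6=3, p_6 = 3*1531 + 909 = 5502, q_6 = 3*32 + 19 = 115.
  i=7: a_7=4, p_7 = 4*5502 + 1531 = 23539, q_7 = 4*115 + 32 = 492.
  i=8: a_8=3, p_8 = 3*23539 + 5502 = 76119, q_8 = 3*492 + 115 = 1591.
  i=9: a_9=1, p_9 = 1*76119 + 23539 = 99658, q_9 = 1*1591 + 492 = 2083.
  i=10: a_10=1, p_10 = 1*99658 + 76119 = 175777, q_10 = 1*2083 + 1591 = 3674.
  i=11: a_11=2, p_11 = 2*175777 + 99658 = 451212, q_11 = 2*3674 + 2083 = 9431.
  i=12: a_12=5, p_12 = 5*451212 + 175777 = 2431837, q_12 = 5*9431 + 3674 = 50829.
  i=13: a_13=1, p_13 = 1*2431837 + 451212 = 2883049, q_13 = 1*50829 + 9431 = 60260.
Check: 2883049^2 - 2289*60260^2 = 8311971536401 - 8311971536400 = 1, so (x, y) = (2883049, 60260) solves the equation, and by the theorem it is the least positive solution.

(x, y) = (2883049, 60260)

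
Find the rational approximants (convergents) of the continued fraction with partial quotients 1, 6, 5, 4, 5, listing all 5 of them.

Using the convergent recurrence p_i = a_i*p_{i-1} + p_{i-2}, q_i = a_i*q_{i-1} + q_{i-2} with p_{-2}=0, p_{-1}=1, q_{-2}=1, q_{-1}=0:
  i=0: a_0=1, p_0 = 1*1 + 0 = 1, q_0 = 1*0 + 1 = 1.
  i=1: a_1=6, p_1 = 6*1 + 1 = 7, q_1 = 6*1 + 0 = 6.
  i=2: a_2=5, p_2 = 5*7 + 1 = 36, q_2 = 5*6 + 1 = 31.
  i=3: a_3=4, p_3 = 4*36 + 7 = 151, q_3 = 4*31 + 6 = 130.
  i=4: a_4=5, p_4 = 5*151 + 36 = 791, q_4 = 5*130 + 31 = 681.

1/1, 7/6, 36/31, 151/130, 791/681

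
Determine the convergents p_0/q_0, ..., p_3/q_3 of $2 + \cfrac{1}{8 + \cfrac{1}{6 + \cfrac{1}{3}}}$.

2/1, 17/8, 104/49, 329/155

Using the convergent recurrence p_i = a_i*p_{i-1} + p_{i-2}, q_i = a_i*q_{i-1} + q_{i-2} with p_{-2}=0, p_{-1}=1, q_{-2}=1, q_{-1}=0:
  i=0: a_0=2, p_0 = 2*1 + 0 = 2, q_0 = 2*0 + 1 = 1.
  i=1: a_1=8, p_1 = 8*2 + 1 = 17, q_1 = 8*1 + 0 = 8.
  i=2: a_2=6, p_2 = 6*17 + 2 = 104, q_2 = 6*8 + 1 = 49.
  i=3: a_3=3, p_3 = 3*104 + 17 = 329, q_3 = 3*49 + 8 = 155.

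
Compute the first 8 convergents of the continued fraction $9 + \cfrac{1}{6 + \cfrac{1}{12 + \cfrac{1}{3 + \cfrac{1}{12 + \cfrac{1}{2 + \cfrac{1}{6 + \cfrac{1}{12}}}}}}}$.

9/1, 55/6, 669/73, 2062/225, 25413/2773, 52888/5771, 342741/37399, 4165780/454559

Using the convergent recurrence p_i = a_i*p_{i-1} + p_{i-2}, q_i = a_i*q_{i-1} + q_{i-2} with p_{-2}=0, p_{-1}=1, q_{-2}=1, q_{-1}=0:
  i=0: a_0=9, p_0 = 9*1 + 0 = 9, q_0 = 9*0 + 1 = 1.
  i=1: a_1=6, p_1 = 6*9 + 1 = 55, q_1 = 6*1 + 0 = 6.
  i=2: a_2=12, p_2 = 12*55 + 9 = 669, q_2 = 12*6 + 1 = 73.
  i=3: a_3=3, p_3 = 3*669 + 55 = 2062, q_3 = 3*73 + 6 = 225.
  i=4: a_4=12, p_4 = 12*2062 + 669 = 25413, q_4 = 12*225 + 73 = 2773.
  i=5: a_5=2, p_5 = 2*25413 + 2062 = 52888, q_5 = 2*2773 + 225 = 5771.
  i=6: a_6=6, p_6 = 6*52888 + 25413 = 342741, q_6 = 6*5771 + 2773 = 37399.
  i=7: a_7=12, p_7 = 12*342741 + 52888 = 4165780, q_7 = 12*37399 + 5771 = 454559.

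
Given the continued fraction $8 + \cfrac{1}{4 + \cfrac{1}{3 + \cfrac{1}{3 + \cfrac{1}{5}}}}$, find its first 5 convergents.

8/1, 33/4, 107/13, 354/43, 1877/228

Using the convergent recurrence p_i = a_i*p_{i-1} + p_{i-2}, q_i = a_i*q_{i-1} + q_{i-2} with p_{-2}=0, p_{-1}=1, q_{-2}=1, q_{-1}=0:
  i=0: a_0=8, p_0 = 8*1 + 0 = 8, q_0 = 8*0 + 1 = 1.
  i=1: a_1=4, p_1 = 4*8 + 1 = 33, q_1 = 4*1 + 0 = 4.
  i=2: a_2=3, p_2 = 3*33 + 8 = 107, q_2 = 3*4 + 1 = 13.
  i=3: a_3=3, p_3 = 3*107 + 33 = 354, q_3 = 3*13 + 4 = 43.
  i=4: a_4=5, p_4 = 5*354 + 107 = 1877, q_4 = 5*43 + 13 = 228.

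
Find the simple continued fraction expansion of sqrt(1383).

[37; (5, 3, 2, 1, 11, 1, 2, 3, 5, 74)]

Write x_i = (sqrt(1383) + m_i)/d_i with (m_0, d_0) = (0, 1). a_0 = floor(sqrt(1383)) = 37, since 37^2 = 1369 <= 1383 < 1444 = 38^2.
Iterate m_{i+1} = d_i*a_i - m_i, d_{i+1} = (1383 - m_{i+1}^2)/d_i, a_{i+1} = floor((a_0 + m_{i+1})/d_{i+1}):
  m_1 = 1*37 - 0 = 37, d_1 = (1383 - 37^2)/1 = 14/1 = 14, a_1 = floor((37 + 37)/14) = 5.
  m_2 = 14*5 - 37 = 33, d_2 = (1383 - 33^2)/14 = 294/14 = 21, a_2 = floor((37 + 33)/21) = 3.
  m_3 = 21*3 - 33 = 30, d_3 = (1383 - 30^2)/21 = 483/21 = 23, a_3 = floor((37 + 30)/23) = 2.
  m_4 = 23*2 - 30 = 16, d_4 = (1383 - 16^2)/23 = 1127/23 = 49, a_4 = floor((37 + 16)/49) = 1.
  m_5 = 49*1 - 16 = 33, d_5 = (1383 - 33^2)/49 = 294/49 = 6, a_5 = floor((37 + 33)/6) = 11.
  m_6 = 6*11 - 33 = 33, d_6 = (1383 - 33^2)/6 = 294/6 = 49, a_6 = floor((37 + 33)/49) = 1.
  m_7 = 49*1 - 33 = 16, d_7 = (1383 - 16^2)/49 = 1127/49 = 23, a_7 = floor((37 + 16)/23) = 2.
  m_8 = 23*2 - 16 = 30, d_8 = (1383 - 30^2)/23 = 483/23 = 21, a_8 = floor((37 + 30)/21) = 3.
  m_9 = 21*3 - 30 = 33, d_9 = (1383 - 33^2)/21 = 294/21 = 14, a_9 = floor((37 + 33)/14) = 5.
  m_10 = 14*5 - 33 = 37, d_10 = (1383 - 37^2)/14 = 14/14 = 1, a_10 = floor((37 + 37)/1) = 74.
  m_11 = 1*74 - 37 = 37, d_11 = (1383 - 37^2)/1 = 14/1 = 14: (m_11, d_11) = (m_1, d_1) = (37, 14), so from here the quotients repeat a_1, ..., a_10; the period length is 10.
Hence the expansion of sqrt(1383) is a_0 = 37 followed by the repeating block 5, 3, 2, 1, 11, 1, 2, 3, 5, 74 (period 10).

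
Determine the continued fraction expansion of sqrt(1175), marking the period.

Write x_i = (sqrt(1175) + m_i)/d_i with (m_0, d_0) = (0, 1). a_0 = floor(sqrt(1175)) = 34, since 34^2 = 1156 <= 1175 < 1225 = 35^2.
Iterate m_{i+1} = d_i*a_i - m_i, d_{i+1} = (1175 - m_{i+1}^2)/d_i, a_{i+1} = floor((a_0 + m_{i+1})/d_{i+1}):
  m_1 = 1*34 - 0 = 34, d_1 = (1175 - 34^2)/1 = 19/1 = 19, a_1 = floor((34 + 34)/19) = 3.
  m_2 = 19*3 - 34 = 23, d_2 = (1175 - 23^2)/19 = 646/19 = 34, a_2 = floor((34 + 23)/34) = 1.
  m_3 = 34*1 - 23 = 11, d_3 = (1175 - 11^2)/34 = 1054/34 = 31, a_3 = floor((34 + 11)/31) = 1.
  m_4 = 31*1 - 11 = 20, d_4 = (1175 - 20^2)/31 = 775/31 = 25, a_4 = floor((34 + 20)/25) = 2.
  m_5 = 25*2 - 20 = 30, d_5 = (1175 - 30^2)/25 = 275/25 = 11, a_5 = floor((34 + 30)/11) = 5.
  m_6 = 11*5 - 30 = 25, d_6 = (1175 - 25^2)/11 = 550/11 = 50, a_6 = floor((34 + 25)/50) = 1.
  m_7 = 50*1 - 25 = 25, d_7 = (1175 - 25^2)/50 = 550/50 = 11, a_7 = floor((34 + 25)/11) = 5.
  m_8 = 11*5 - 25 = 30, d_8 = (1175 - 30^2)/11 = 275/11 = 25, a_8 = floor((34 + 30)/25) = 2.
  m_9 = 25*2 - 30 = 20, d_9 = (1175 - 20^2)/25 = 775/25 = 31, a_9 = floor((34 + 20)/31) = 1.
  m_10 = 31*1 - 20 = 11, d_10 = (1175 - 11^2)/31 = 1054/31 = 34, a_10 = floor((34 + 11)/34) = 1.
  m_11 = 34*1 - 11 = 23, d_11 = (1175 - 23^2)/34 = 646/34 = 19, a_11 = floor((34 + 23)/19) = 3.
  m_12 = 19*3 - 23 = 34, d_12 = (1175 - 34^2)/19 = 19/19 = 1, a_12 = floor((34 + 34)/1) = 68.
  m_13 = 1*68 - 34 = 34, d_13 = (1175 - 34^2)/1 = 19/1 = 19: (m_13, d_13) = (m_1, d_1) = (34, 19), so from here the quotients repeat a_1, ..., a_12; the period length is 12.
Hence the expansion of sqrt(1175) is a_0 = 34 followed by the repeating block 3, 1, 1, 2, 5, 1, 5, 2, 1, 1, 3, 68 (period 12).

[34; (3, 1, 1, 2, 5, 1, 5, 2, 1, 1, 3, 68)]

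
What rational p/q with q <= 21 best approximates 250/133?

32/17

Expand x = 250/133 as a continued fraction with the Euclidean algorithm:
  250 = 1*133 + 117, so a_0 = 1.
  133 = 1*117 + 16, so a_1 = 1.
  117 = 7*16 + 5, so a_2 = 7.
  16 = 3*5 + 1, so a_3 = 3.
  5 = 5*1 + 0, so a_4 = 5.
so x = [1; 1, 7, 3, 5].
Convergents (p_i = a_i*p_{i-1} + p_{i-2}, q_i = a_i*q_{i-1} + q_{i-2} with p_{-2}=0, p_{-1}=1, q_{-2}=1, q_{-1}=0), until the denominator exceeds 21:
  i=0: a_0=1, p_0 = 1*1 + 0 = 1, q_0 = 1*0 + 1 = 1.
  i=1: a_1=1, p_1 = 1*1 + 1 = 2, q_1 = 1*1 + 0 = 1.
  i=2: a_2=7, p_2 = 7*2 + 1 = 15, q_2 = 7*1 + 1 = 8.
  i=3: a_3=3, p_3 = 3*15 + 2 = 47, q_3 = 3*8 + 1 = 25.
q_3 = 25 > 21, so the last convergent with denominator <= 21 is p_2/q_2 = 15/8.
The closest fraction with denominator <= 21 is either p_2/q_2 or the intermediate fraction (k*p_2 + p_1)/(k*q_2 + q_1) with the largest k >= 1 whose denominator stays <= 21; these approach x as k grows, and every other convergent or intermediate fraction in range is farther away.
Largest k: floor((21 - q_1)/q_2) = floor((21 - 1)/8) = 2.
That gives (2*15 + 2)/(2*8 + 1) = 32/17.
Compare the errors: |x - 15/8| = |250*8 - 15*133|/(133*8) = 5/1064, and |x - 32/17| = |250*17 - 32*133|/(133*17) = 6/2261.
Cross-multiplying, 6*1064 = 6384 < 11305 = 5*2261, so 6/2261 is smaller: the intermediate fraction 32/17 is closer to x than 15/8.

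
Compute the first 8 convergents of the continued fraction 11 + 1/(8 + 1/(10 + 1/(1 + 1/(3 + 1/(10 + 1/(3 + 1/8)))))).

Using the convergent recurrence p_i = a_i*p_{i-1} + p_{i-2}, q_i = a_i*q_{i-1} + q_{i-2} with p_{-2}=0, p_{-1}=1, q_{-2}=1, q_{-1}=0:
  i=0: a_0=11, p_0 = 11*1 + 0 = 11, q_0 = 11*0 + 1 = 1.
  i=1: a_1=8, p_1 = 8*11 + 1 = 89, q_1 = 8*1 + 0 = 8.
  i=2: a_2=10, p_2 = 10*89 + 11 = 901, q_2 = 10*8 + 1 = 81.
  i=3: a_3=1, p_3 = 1*901 + 89 = 990, q_3 = 1*81 + 8 = 89.
  i=4: a_4=3, p_4 = 3*990 + 901 = 3871, q_4 = 3*89 + 81 = 348.
  i=5: a_5=10, p_5 = 10*3871 + 990 = 39700, q_5 = 10*348 + 89 = 3569.
  i=6: a_6=3, p_6 = 3*39700 + 3871 = 122971, q_6 = 3*3569 + 348 = 11055.
  i=7: a_7=8, p_7 = 8*122971 + 39700 = 1023468, q_7 = 8*11055 + 3569 = 92009.

11/1, 89/8, 901/81, 990/89, 3871/348, 39700/3569, 122971/11055, 1023468/92009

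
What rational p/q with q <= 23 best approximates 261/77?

61/18

Expand x = 261/77 as a continued fraction with the Euclidean algorithm:
  261 = 3*77 + 30, so a_0 = 3.
  77 = 2*30 + 17, so a_1 = 2.
  30 = 1*17 + 13, so a_2 = 1.
  17 = 1*13 + 4, so a_3 = 1.
  13 = 3*4 + 1, so a_4 = 3.
  4 = 4*1 + 0, so a_5 = 4.
so x = [3; 2, 1, 1, 3, 4].
Convergents (p_i = a_i*p_{i-1} + p_{i-2}, q_i = a_i*q_{i-1} + q_{i-2} with p_{-2}=0, p_{-1}=1, q_{-2}=1, q_{-1}=0), until the denominator exceeds 23:
  i=0: a_0=3, p_0 = 3*1 + 0 = 3, q_0 = 3*0 + 1 = 1.
  i=1: a_1=2, p_1 = 2*3 + 1 = 7, q_1 = 2*1 + 0 = 2.
  i=2: a_2=1, p_2 = 1*7 + 3 = 10, q_2 = 1*2 + 1 = 3.
  i=3: a_3=1, p_3 = 1*10 + 7 = 17, q_3 = 1*3 + 2 = 5.
  i=4: a_4=3, p_4 = 3*17 + 10 = 61, q_4 = 3*5 + 3 = 18.
  i=5: a_5=4, p_5 = 4*61 + 17 = 261, q_5 = 4*18 + 5 = 77.
q_5 = 77 > 23, so the last convergent with denominator <= 23 is p_4/q_4 = 61/18.
The closest fraction with denominator <= 23 is either p_4/q_4 or the intermediate fraction (k*p_4 + p_3)/(k*q_4 + q_3) with the largest k >= 1 whose denominator stays <= 23; these approach x as k grows, and every other convergent or intermediate fraction in range is farther away.
Largest k: floor((23 - q_3)/q_4) = floor((23 - 5)/18) = 1.
That gives (1*61 + 17)/(1*18 + 5) = 78/23.
Compare the errors: |x - 61/18| = |261*18 - 61*77|/(77*18) = 1/1386, and |x - 78/23| = |261*23 - 78*77|/(77*23) = 3/1771.
Cross-multiplying, 1*1771 = 1771 < 4158 = 3*1386, so 1/1386 is smaller: the convergent 61/18 is closer to x than 78/23.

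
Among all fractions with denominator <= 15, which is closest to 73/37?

Expand x = 73/37 as a continued fraction with the Euclidean algorithm:
  73 = 1*37 + 36, so a_0 = 1.
  37 = 1*36 + 1, so a_1 = 1.
  36 = 36*1 + 0, so a_2 = 36.
so x = [1; 1, 36].
Convergents (p_i = a_i*p_{i-1} + p_{i-2}, q_i = a_i*q_{i-1} + q_{i-2} with p_{-2}=0, p_{-1}=1, q_{-2}=1, q_{-1}=0), until the denominator exceeds 15:
  i=0: a_0=1, p_0 = 1*1 + 0 = 1, q_0 = 1*0 + 1 = 1.
  i=1: a_1=1, p_1 = 1*1 + 1 = 2, q_1 = 1*1 + 0 = 1.
  i=2: a_2=36, p_2 = 36*2 + 1 = 73, q_2 = 36*1 + 1 = 37.
q_2 = 37 > 15, so the last convergent with denominator <= 15 is p_1/q_1 = 2/1.
The closest fraction with denominator <= 15 is either p_1/q_1 or the intermediate fraction (k*p_1 + p_0)/(k*q_1 + q_0) with the largest k >= 1 whose denominator stays <= 15; these approach x as k grows, and every other convergent or intermediate fraction in range is farther away.
Largest k: floor((15 - q_0)/q_1) = floor((15 - 1)/1) = 14.
That gives (14*2 + 1)/(14*1 + 1) = 29/15.
Compare the errors: |x - 2/1| = |73*1 - 2*37|/(37*1) = 1/37, and |x - 29/15| = |73*15 - 29*37|/(37*15) = 22/555.
Cross-multiplying, 1*555 = 555 < 814 = 22*37, so 1/37 is smaller: the convergent 2/1 is closer to x than 29/15.

2/1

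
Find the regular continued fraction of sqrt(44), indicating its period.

[6; (1, 1, 1, 2, 1, 1, 1, 12)]

Write x_i = (sqrt(44) + m_i)/d_i with (m_0, d_0) = (0, 1). a_0 = floor(sqrt(44)) = 6, since 6^2 = 36 <= 44 < 49 = 7^2.
Iterate m_{i+1} = d_i*a_i - m_i, d_{i+1} = (44 - m_{i+1}^2)/d_i, a_{i+1} = floor((a_0 + m_{i+1})/d_{i+1}):
  m_1 = 1*6 - 0 = 6, d_1 = (44 - 6^2)/1 = 8/1 = 8, a_1 = floor((6 + 6)/8) = 1.
  m_2 = 8*1 - 6 = 2, d_2 = (44 - 2^2)/8 = 40/8 = 5, a_2 = floor((6 + 2)/5) = 1.
  m_3 = 5*1 - 2 = 3, d_3 = (44 - 3^2)/5 = 35/5 = 7, a_3 = floor((6 + 3)/7) = 1.
  m_4 = 7*1 - 3 = 4, d_4 = (44 - 4^2)/7 = 28/7 = 4, a_4 = floor((6 + 4)/4) = 2.
  m_5 = 4*2 - 4 = 4, d_5 = (44 - 4^2)/4 = 28/4 = 7, a_5 = floor((6 + 4)/7) = 1.
  m_6 = 7*1 - 4 = 3, d_6 = (44 - 3^2)/7 = 35/7 = 5, a_6 = floor((6 + 3)/5) = 1.
  m_7 = 5*1 - 3 = 2, d_7 = (44 - 2^2)/5 = 40/5 = 8, a_7 = floor((6 + 2)/8) = 1.
  m_8 = 8*1 - 2 = 6, d_8 = (44 - 6^2)/8 = 8/8 = 1, a_8 = floor((6 + 6)/1) = 12.
  m_9 = 1*12 - 6 = 6, d_9 = (44 - 6^2)/1 = 8/1 = 8: (m_9, d_9) = (m_1, d_1) = (6, 8), so from here the quotients repeat a_1, ..., a_8; the period length is 8.
Hence the expansion of sqrt(44) is a_0 = 6 followed by the repeating block 1, 1, 1, 2, 1, 1, 1, 12 (period 8).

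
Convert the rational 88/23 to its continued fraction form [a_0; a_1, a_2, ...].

Run the Euclidean algorithm on 88 and 23; the successive quotients are the partial quotients a_0, a_1, ... (each step inverts the fractional part left over by the previous one):
  88 = 3*23 + 19, so a_0 = 3.
  23 = 1*19 + 4, so a_1 = 1.
  19 = 4*4 + 3, so a_2 = 4.
  4 = 1*3 + 1, so a_3 = 1.
  3 = 3*1 + 0, so a_4 = 3.
The remainder reaches 0 after 5 divisions, so the expansion has 5 partial quotients, read off in order.

[3; 1, 4, 1, 3]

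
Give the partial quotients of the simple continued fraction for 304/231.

[1; 3, 6, 12]

Run the Euclidean algorithm on 304 and 231; the successive quotients are the partial quotients a_0, a_1, ... (each step inverts the fractional part left over by the previous one):
  304 = 1*231 + 73, so a_0 = 1.
  231 = 3*73 + 12, so a_1 = 3.
  73 = 6*12 + 1, so a_2 = 6.
  12 = 12*1 + 0, so a_3 = 12.
The remainder reaches 0 after 4 divisions, so the expansion has 4 partial quotients, read off in order.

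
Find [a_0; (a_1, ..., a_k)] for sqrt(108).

Write x_i = (sqrt(108) + m_i)/d_i with (m_0, d_0) = (0, 1). a_0 = floor(sqrt(108)) = 10, since 10^2 = 100 <= 108 < 121 = 11^2.
Iterate m_{i+1} = d_i*a_i - m_i, d_{i+1} = (108 - m_{i+1}^2)/d_i, a_{i+1} = floor((a_0 + m_{i+1})/d_{i+1}):
  m_1 = 1*10 - 0 = 10, d_1 = (108 - 10^2)/1 = 8/1 = 8, a_1 = floor((10 + 10)/8) = 2.
  m_2 = 8*2 - 10 = 6, d_2 = (108 - 6^2)/8 = 72/8 = 9, a_2 = floor((10 + 6)/9) = 1.
  m_3 = 9*1 - 6 = 3, d_3 = (108 - 3^2)/9 = 99/9 = 11, a_3 = floor((10 + 3)/11) = 1.
  m_4 = 11*1 - 3 = 8, d_4 = (108 - 8^2)/11 = 44/11 = 4, a_4 = floor((10 + 8)/4) = 4.
  m_5 = 4*4 - 8 = 8, d_5 = (108 - 8^2)/4 = 44/4 = 11, a_5 = floor((10 + 8)/11) = 1.
  m_6 = 11*1 - 8 = 3, d_6 = (108 - 3^2)/11 = 99/11 = 9, a_6 = floor((10 + 3)/9) = 1.
  m_7 = 9*1 - 3 = 6, d_7 = (108 - 6^2)/9 = 72/9 = 8, a_7 = floor((10 + 6)/8) = 2.
  m_8 = 8*2 - 6 = 10, d_8 = (108 - 10^2)/8 = 8/8 = 1, a_8 = floor((10 + 10)/1) = 20.
  m_9 = 1*20 - 10 = 10, d_9 = (108 - 10^2)/1 = 8/1 = 8: (m_9, d_9) = (m_1, d_1) = (10, 8), so from here the quotients repeat a_1, ..., a_8; the period length is 8.
Hence the expansion of sqrt(108) is a_0 = 10 followed by the repeating block 2, 1, 1, 4, 1, 1, 2, 20 (period 8).

[10; (2, 1, 1, 4, 1, 1, 2, 20)]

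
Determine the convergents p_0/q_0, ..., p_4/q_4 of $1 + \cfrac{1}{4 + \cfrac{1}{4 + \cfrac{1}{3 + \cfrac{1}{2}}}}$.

1/1, 5/4, 21/17, 68/55, 157/127

Using the convergent recurrence p_i = a_i*p_{i-1} + p_{i-2}, q_i = a_i*q_{i-1} + q_{i-2} with p_{-2}=0, p_{-1}=1, q_{-2}=1, q_{-1}=0:
  i=0: a_0=1, p_0 = 1*1 + 0 = 1, q_0 = 1*0 + 1 = 1.
  i=1: a_1=4, p_1 = 4*1 + 1 = 5, q_1 = 4*1 + 0 = 4.
  i=2: a_2=4, p_2 = 4*5 + 1 = 21, q_2 = 4*4 + 1 = 17.
  i=3: a_3=3, p_3 = 3*21 + 5 = 68, q_3 = 3*17 + 4 = 55.
  i=4: a_4=2, p_4 = 2*68 + 21 = 157, q_4 = 2*55 + 17 = 127.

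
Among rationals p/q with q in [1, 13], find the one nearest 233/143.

13/8

Expand x = 233/143 as a continued fraction with the Euclidean algorithm:
  233 = 1*143 + 90, so a_0 = 1.
  143 = 1*90 + 53, so a_1 = 1.
  90 = 1*53 + 37, so a_2 = 1.
  53 = 1*37 + 16, so a_3 = 1.
  37 = 2*16 + 5, so a_4 = 2.
  16 = 3*5 + 1, so a_5 = 3.
  5 = 5*1 + 0, so a_6 = 5.
so x = [1; 1, 1, 1, 2, 3, 5].
Convergents (p_i = a_i*p_{i-1} + p_{i-2}, q_i = a_i*q_{i-1} + q_{i-2} with p_{-2}=0, p_{-1}=1, q_{-2}=1, q_{-1}=0), until the denominator exceeds 13:
  i=0: a_0=1, p_0 = 1*1 + 0 = 1, q_0 = 1*0 + 1 = 1.
  i=1: a_1=1, p_1 = 1*1 + 1 = 2, q_1 = 1*1 + 0 = 1.
  i=2: a_2=1, p_2 = 1*2 + 1 = 3, q_2 = 1*1 + 1 = 2.
  i=3: a_3=1, p_3 = 1*3 + 2 = 5, q_3 = 1*2 + 1 = 3.
  i=4: a_4=2, p_4 = 2*5 + 3 = 13, q_4 = 2*3 + 2 = 8.
  i=5: a_5=3, p_5 = 3*13 + 5 = 44, q_5 = 3*8 + 3 = 27.
q_5 = 27 > 13, so the last convergent with denominator <= 13 is p_4/q_4 = 13/8.
The closest fraction with denominator <= 13 is either p_4/q_4 or the intermediate fraction (k*p_4 + p_3)/(k*q_4 + q_3) with the largest k >= 1 whose denominator stays <= 13; these approach x as k grows, and every other convergent or intermediate fraction in range is farther away.
Largest k: floor((13 - q_3)/q_4) = floor((13 - 3)/8) = 1.
That gives (1*13 + 5)/(1*8 + 3) = 18/11.
Compare the errors: |x - 13/8| = |233*8 - 13*143|/(143*8) = 5/1144, and |x - 18/11| = |233*11 - 18*143|/(143*11) = 11/1573.
Cross-multiplying, 5*1573 = 7865 < 12584 = 11*1144, so 5/1144 is smaller: the convergent 13/8 is closer to x than 18/11.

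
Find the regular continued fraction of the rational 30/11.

Run the Euclidean algorithm on 30 and 11; the successive quotients are the partial quotients a_0, a_1, ... (each step inverts the fractional part left over by the previous one):
  30 = 2*11 + 8, so a_0 = 2.
  11 = 1*8 + 3, so a_1 = 1.
  8 = 2*3 + 2, so a_2 = 2.
  3 = 1*2 + 1, so a_3 = 1.
  2 = 2*1 + 0, so a_4 = 2.
The remainder reaches 0 after 5 divisions, so the expansion has 5 partial quotients, read off in order.

[2; 1, 2, 1, 2]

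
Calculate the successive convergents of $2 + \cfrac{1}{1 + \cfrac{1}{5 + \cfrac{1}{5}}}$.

2/1, 3/1, 17/6, 88/31

Using the convergent recurrence p_i = a_i*p_{i-1} + p_{i-2}, q_i = a_i*q_{i-1} + q_{i-2} with p_{-2}=0, p_{-1}=1, q_{-2}=1, q_{-1}=0:
  i=0: a_0=2, p_0 = 2*1 + 0 = 2, q_0 = 2*0 + 1 = 1.
  i=1: a_1=1, p_1 = 1*2 + 1 = 3, q_1 = 1*1 + 0 = 1.
  i=2: a_2=5, p_2 = 5*3 + 2 = 17, q_2 = 5*1 + 1 = 6.
  i=3: a_3=5, p_3 = 5*17 + 3 = 88, q_3 = 5*6 + 1 = 31.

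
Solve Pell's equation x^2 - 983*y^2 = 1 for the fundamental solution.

(x, y) = (284088, 9061)

First expand sqrt(983) as a continued fraction. With x_i = (sqrt(983) + m_i)/d_i and (m_0, d_0) = (0, 1): a_0 = floor(sqrt(983)) = 31, since 31^2 = 961 <= 983 < 1024 = 32^2.
Iterate m_{i+1} = d_i*a_i - m_i, d_{i+1} = (983 - m_{i+1}^2)/d_i, a_{i+1} = floor((a_0 + m_{i+1})/d_{i+1}):
  m_1 = 1*31 - 0 = 31, d_1 = (983 - 31^2)/1 = 22/1 = 22, a_1 = floor((31 + 31)/22) = 2.
  m_2 = 22*2 - 31 = 13, d_2 = (983 - 13^2)/22 = 814/22 = 37, a_2 = floor((31 + 13)/37) = 1.
  m_3 = 37*1 - 13 = 24, d_3 = (983 - 24^2)/37 = 407/37 = 11, a_3 = floor((31 + 24)/11) = 5.
  m_4 = 11*5 - 24 = 31, d_4 = (983 - 31^2)/11 = 22/11 = 2, a_4 = floor((31 + 31)/2) = 31.
  m_5 = 2*31 - 31 = 31, d_5 = (983 - 31^2)/2 = 22/2 = 11, a_5 = floor((31 + 31)/11) = 5.
  m_6 = 11*5 - 31 = 24, d_6 = (983 - 24^2)/11 = 407/11 = 37, a_6 = floor((31 + 24)/37) = 1.
  m_7 = 37*1 - 24 = 13, d_7 = (983 - 13^2)/37 = 814/37 = 22, a_7 = floor((31 + 13)/22) = 2.
  m_8 = 22*2 - 13 = 31, d_8 = (983 - 31^2)/22 = 22/22 = 1, a_8 = floor((31 + 31)/1) = 62.
  m_9 = 1*62 - 31 = 31, d_9 = (983 - 31^2)/1 = 22/1 = 22: (m_9, d_9) = (m_1, d_1) = (31, 22), so from here the quotients repeat a_1, ..., a_8; the period length is 8.
So sqrt(983) = [31; (2, 1, 5, 31, 5, 1, 2, 62)] with period length k = 8.
k is even, so the fundamental solution of x^2 - 983y^2 = 1 is (p_{k-1}, q_{k-1}) = (p_7, q_7); compute convergents through index 7.
Convergents (p_i = a_i*p_{i-1} + p_{i-2}, q_i = a_i*q_{i-1} + q_{i-2} with p_{-2}=0, p_{-1}=1, q_{-2}=1, q_{-1}=0):
  i=0: a_0=31, p_0 = 31*1 + 0 = 31, q_0 = 31*0 + 1 = 1.
  i=1: a_1=2, p_1 = 2*31 + 1 = 63, q_1 = 2*1 + 0 = 2.
  i=2: a_2=1, p_2 = 1*63 + 31 = 94, q_2 = 1*2 + 1 = 3.
  i=3: a_3=5, p_3 = 5*94 + 63 = 533, q_3 = 5*3 + 2 = 17.
  i=4: a_4=31, p_4 = 31*533 + 94 = 16617, q_4 = 31*17 + 3 = 530.
  i=5: a_5=5, p_5 = 5*16617 + 533 = 83618, q_5 = 5*530 + 17 = 2667.
  i=6: a_6=1, p_6 = 1*83618 + 16617 = 100235, q_6 = 1*2667 + 530 = 3197.
  i=7: a_7=2, p_7 = 2*100235 + 83618 = 284088, q_7 = 2*3197 + 2667 = 9061.
Check: 284088^2 - 983*9061^2 = 80705991744 - 80705991743 = 1, so (x, y) = (284088, 9061) solves the equation, and by the theorem it is the least positive solution.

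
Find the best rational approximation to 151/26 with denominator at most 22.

Expand x = 151/26 as a continued fraction with the Euclidean algorithm:
  151 = 5*26 + 21, so a_0 = 5.
  26 = 1*21 + 5, so a_1 = 1.
  21 = 4*5 + 1, so a_2 = 4.
  5 = 5*1 + 0, so a_3 = 5.
so x = [5; 1, 4, 5].
Convergents (p_i = a_i*p_{i-1} + p_{i-2}, q_i = a_i*q_{i-1} + q_{i-2} with p_{-2}=0, p_{-1}=1, q_{-2}=1, q_{-1}=0), until the denominator exceeds 22:
  i=0: a_0=5, p_0 = 5*1 + 0 = 5, q_0 = 5*0 + 1 = 1.
  i=1: a_1=1, p_1 = 1*5 + 1 = 6, q_1 = 1*1 + 0 = 1.
  i=2: a_2=4, p_2 = 4*6 + 5 = 29, q_2 = 4*1 + 1 = 5.
  i=3: a_3=5, p_3 = 5*29 + 6 = 151, q_3 = 5*5 + 1 = 26.
q_3 = 26 > 22, so the last convergent with denominator <= 22 is p_2/q_2 = 29/5.
The closest fraction with denominator <= 22 is either p_2/q_2 or the intermediate fraction (k*p_2 + p_1)/(k*q_2 + q_1) with the largest k >= 1 whose denominator stays <= 22; these approach x as k grows, and every other convergent or intermediate fraction in range is farther away.
Largest k: floor((22 - q_1)/q_2) = floor((22 - 1)/5) = 4.
That gives (4*29 + 6)/(4*5 + 1) = 122/21.
Compare the errors: |x - 29/5| = |151*5 - 29*26|/(26*5) = 1/130, and |x - 122/21| = |151*21 - 122*26|/(26*21) = 1/546.
Cross-multiplying, 1*130 = 130 < 546 = 1*546, so 1/546 is smaller: the intermediate fraction 122/21 is closer to x than 29/5.

122/21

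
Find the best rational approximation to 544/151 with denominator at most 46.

Expand x = 544/151 as a continued fraction with the Euclidean algorithm:
  544 = 3*151 + 91, so a_0 = 3.
  151 = 1*91 + 60, so a_1 = 1.
  91 = 1*60 + 31, so a_2 = 1.
  60 = 1*31 + 29, so a_3 = 1.
  31 = 1*29 + 2, so a_4 = 1.
  29 = 14*2 + 1, so a_5 = 14.
  2 = 2*1 + 0, so a_6 = 2.
so x = [3; 1, 1, 1, 1, 14, 2].
Convergents (p_i = a_i*p_{i-1} + p_{i-2}, q_i = a_i*q_{i-1} + q_{i-2} with p_{-2}=0, p_{-1}=1, q_{-2}=1, q_{-1}=0), until the denominator exceeds 46:
  i=0: a_0=3, p_0 = 3*1 + 0 = 3, q_0 = 3*0 + 1 = 1.
  i=1: a_1=1, p_1 = 1*3 + 1 = 4, q_1 = 1*1 + 0 = 1.
  i=2: a_2=1, p_2 = 1*4 + 3 = 7, q_2 = 1*1 + 1 = 2.
  i=3: a_3=1, p_3 = 1*7 + 4 = 11, q_3 = 1*2 + 1 = 3.
  i=4: a_4=1, p_4 = 1*11 + 7 = 18, q_4 = 1*3 + 2 = 5.
  i=5: a_5=14, p_5 = 14*18 + 11 = 263, q_5 = 14*5 + 3 = 73.
q_5 = 73 > 46, so the last convergent with denominator <= 46 is p_4/q_4 = 18/5.
The closest fraction with denominator <= 46 is either p_4/q_4 or the intermediate fraction (k*p_4 + p_3)/(k*q_4 + q_3) with the largest k >= 1 whose denominator stays <= 46; these approach x as k grows, and every other convergent or intermediate fraction in range is farther away.
Largest k: floor((46 - q_3)/q_4) = floor((46 - 3)/5) = 8.
That gives (8*18 + 11)/(8*5 + 3) = 155/43.
Compare the errors: |x - 18/5| = |544*5 - 18*151|/(151*5) = 2/755, and |x - 155/43| = |544*43 - 155*151|/(151*43) = 13/6493.
Cross-multiplying, 13*755 = 9815 < 12986 = 2*6493, so 13/6493 is smaller: the intermediate fraction 155/43 is closer to x than 18/5.

155/43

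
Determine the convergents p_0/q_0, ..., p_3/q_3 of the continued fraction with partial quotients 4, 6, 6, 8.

Using the convergent recurrence p_i = a_i*p_{i-1} + p_{i-2}, q_i = a_i*q_{i-1} + q_{i-2} with p_{-2}=0, p_{-1}=1, q_{-2}=1, q_{-1}=0:
  i=0: a_0=4, p_0 = 4*1 + 0 = 4, q_0 = 4*0 + 1 = 1.
  i=1: a_1=6, p_1 = 6*4 + 1 = 25, q_1 = 6*1 + 0 = 6.
  i=2: a_2=6, p_2 = 6*25 + 4 = 154, q_2 = 6*6 + 1 = 37.
  i=3: a_3=8, p_3 = 8*154 + 25 = 1257, q_3 = 8*37 + 6 = 302.

4/1, 25/6, 154/37, 1257/302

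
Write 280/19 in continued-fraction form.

[14; 1, 2, 1, 4]

Run the Euclidean algorithm on 280 and 19; the successive quotients are the partial quotients a_0, a_1, ... (each step inverts the fractional part left over by the previous one):
  280 = 14*19 + 14, so a_0 = 14.
  19 = 1*14 + 5, so a_1 = 1.
  14 = 2*5 + 4, so a_2 = 2.
  5 = 1*4 + 1, so a_3 = 1.
  4 = 4*1 + 0, so a_4 = 4.
The remainder reaches 0 after 5 divisions, so the expansion has 5 partial quotients, read off in order.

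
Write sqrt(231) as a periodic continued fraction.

[15; (5, 30)]

Write x_i = (sqrt(231) + m_i)/d_i with (m_0, d_0) = (0, 1). a_0 = floor(sqrt(231)) = 15, since 15^2 = 225 <= 231 < 256 = 16^2.
Iterate m_{i+1} = d_i*a_i - m_i, d_{i+1} = (231 - m_{i+1}^2)/d_i, a_{i+1} = floor((a_0 + m_{i+1})/d_{i+1}):
  m_1 = 1*15 - 0 = 15, d_1 = (231 - 15^2)/1 = 6/1 = 6, a_1 = floor((15 + 15)/6) = 5.
  m_2 = 6*5 - 15 = 15, d_2 = (231 - 15^2)/6 = 6/6 = 1, a_2 = floor((15 + 15)/1) = 30.
  m_3 = 1*30 - 15 = 15, d_3 = (231 - 15^2)/1 = 6/1 = 6: (m_3, d_3) = (m_1, d_1) = (15, 6), so from here the quotients repeat a_1, a_2; the period length is 2.
Hence the expansion of sqrt(231) is a_0 = 15 followed by the repeating block 5, 30 (period 2).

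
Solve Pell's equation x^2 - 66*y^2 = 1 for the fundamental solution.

First expand sqrt(66) as a continued fraction. With x_i = (sqrt(66) + m_i)/d_i and (m_0, d_0) = (0, 1): a_0 = floor(sqrt(66)) = 8, since 8^2 = 64 <= 66 < 81 = 9^2.
Iterate m_{i+1} = d_i*a_i - m_i, d_{i+1} = (66 - m_{i+1}^2)/d_i, a_{i+1} = floor((a_0 + m_{i+1})/d_{i+1}):
  m_1 = 1*8 - 0 = 8, d_1 = (66 - 8^2)/1 = 2/1 = 2, a_1 = floor((8 + 8)/2) = 8.
  m_2 = 2*8 - 8 = 8, d_2 = (66 - 8^2)/2 = 2/2 = 1, a_2 = floor((8 + 8)/1) = 16.
  m_3 = 1*16 - 8 = 8, d_3 = (66 - 8^2)/1 = 2/1 = 2: (m_3, d_3) = (m_1, d_1) = (8, 2), so from here the quotients repeat a_1, a_2; the period length is 2.
So sqrt(66) = [8; (8, 16)] with period length k = 2.
k is even, so the fundamental solution of x^2 - 66y^2 = 1 is (p_{k-1}, q_{k-1}) = (p_1, q_1); compute convergents through index 1.
Convergents (p_i = a_i*p_{i-1} + p_{i-2}, q_i = a_i*q_{i-1} + q_{i-2} with p_{-2}=0, p_{-1}=1, q_{-2}=1, q_{-1}=0):
  i=0: a_0=8, p_0 = 8*1 + 0 = 8, q_0 = 8*0 + 1 = 1.
  i=1: a_1=8, p_1 = 8*8 + 1 = 65, q_1 = 8*1 + 0 = 8.
Check: 65^2 - 66*8^2 = 4225 - 4224 = 1, so (x, y) = (65, 8) solves the equation, and by the theorem it is the least positive solution.

(x, y) = (65, 8)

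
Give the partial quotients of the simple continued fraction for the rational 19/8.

[2; 2, 1, 2]

Run the Euclidean algorithm on 19 and 8; the successive quotients are the partial quotients a_0, a_1, ... (each step inverts the fractional part left over by the previous one):
  19 = 2*8 + 3, so a_0 = 2.
  8 = 2*3 + 2, so a_1 = 2.
  3 = 1*2 + 1, so a_2 = 1.
  2 = 2*1 + 0, so a_3 = 2.
The remainder reaches 0 after 4 divisions, so the expansion has 4 partial quotients, read off in order.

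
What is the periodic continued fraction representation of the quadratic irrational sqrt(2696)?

Write x_i = (sqrt(2696) + m_i)/d_i with (m_0, d_0) = (0, 1). a_0 = floor(sqrt(2696)) = 51, since 51^2 = 2601 <= 2696 < 2704 = 52^2.
Iterate m_{i+1} = d_i*a_i - m_i, d_{i+1} = (2696 - m_{i+1}^2)/d_i, a_{i+1} = floor((a_0 + m_{i+1})/d_{i+1}):
  m_1 = 1*51 - 0 = 51, d_1 = (2696 - 51^2)/1 = 95/1 = 95, a_1 = floor((51 + 51)/95) = 1.
  m_2 = 95*1 - 51 = 44, d_2 = (2696 - 44^2)/95 = 760/95 = 8, a_2 = floor((51 + 44)/8) = 11.
  m_3 = 8*11 - 44 = 44, d_3 = (2696 - 44^2)/8 = 760/8 = 95, a_3 = floor((51 + 44)/95) = 1.
  m_4 = 95*1 - 44 = 51, d_4 = (2696 - 51^2)/95 = 95/95 = 1, a_4 = floor((51 + 51)/1) = 102.
  m_5 = 1*102 - 51 = 51, d_5 = (2696 - 51^2)/1 = 95/1 = 95: (m_5, d_5) = (m_1, d_1) = (51, 95), so from here the quotients repeat a_1, ..., a_4; the period length is 4.
Hence the expansion of sqrt(2696) is a_0 = 51 followed by the repeating block 1, 11, 1, 102 (period 4).

[51; (1, 11, 1, 102)]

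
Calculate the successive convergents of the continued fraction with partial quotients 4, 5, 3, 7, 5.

4/1, 21/5, 67/16, 490/117, 2517/601

Using the convergent recurrence p_i = a_i*p_{i-1} + p_{i-2}, q_i = a_i*q_{i-1} + q_{i-2} with p_{-2}=0, p_{-1}=1, q_{-2}=1, q_{-1}=0:
  i=0: a_0=4, p_0 = 4*1 + 0 = 4, q_0 = 4*0 + 1 = 1.
  i=1: a_1=5, p_1 = 5*4 + 1 = 21, q_1 = 5*1 + 0 = 5.
  i=2: a_2=3, p_2 = 3*21 + 4 = 67, q_2 = 3*5 + 1 = 16.
  i=3: a_3=7, p_3 = 7*67 + 21 = 490, q_3 = 7*16 + 5 = 117.
  i=4: a_4=5, p_4 = 5*490 + 67 = 2517, q_4 = 5*117 + 16 = 601.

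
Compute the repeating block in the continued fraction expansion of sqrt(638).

Write x_i = (sqrt(638) + m_i)/d_i with (m_0, d_0) = (0, 1). a_0 = floor(sqrt(638)) = 25, since 25^2 = 625 <= 638 < 676 = 26^2.
Iterate m_{i+1} = d_i*a_i - m_i, d_{i+1} = (638 - m_{i+1}^2)/d_i, a_{i+1} = floor((a_0 + m_{i+1})/d_{i+1}):
  m_1 = 1*25 - 0 = 25, d_1 = (638 - 25^2)/1 = 13/1 = 13, a_1 = floor((25 + 25)/13) = 3.
  m_2 = 13*3 - 25 = 14, d_2 = (638 - 14^2)/13 = 442/13 = 34, a_2 = floor((25 + 14)/34) = 1.
  m_3 = 34*1 - 14 = 20, d_3 = (638 - 20^2)/34 = 238/34 = 7, a_3 = floor((25 + 20)/7) = 6.
  m_4 = 7*6 - 20 = 22, d_4 = (638 - 22^2)/7 = 154/7 = 22, a_4 = floor((25 + 22)/22) = 2.
  m_5 = 22*2 - 22 = 22, d_5 = (638 - 22^2)/22 = 154/22 = 7, a_5 = floor((25 + 22)/7) = 6.
  m_6 = 7*6 - 22 = 20, d_6 = (638 - 20^2)/7 = 238/7 = 34, a_6 = floor((25 + 20)/34) = 1.
  m_7 = 34*1 - 20 = 14, d_7 = (638 - 14^2)/34 = 442/34 = 13, a_7 = floor((25 + 14)/13) = 3.
  m_8 = 13*3 - 14 = 25, d_8 = (638 - 25^2)/13 = 13/13 = 1, a_8 = floor((25 + 25)/1) = 50.
  m_9 = 1*50 - 25 = 25, d_9 = (638 - 25^2)/1 = 13/1 = 13: (m_9, d_9) = (m_1, d_1) = (25, 13), so from here the quotients repeat a_1, ..., a_8; the period length is 8.
Hence the expansion of sqrt(638) is a_0 = 25 followed by the repeating block 3, 1, 6, 2, 6, 1, 3, 50 (period 8).

[25; (3, 1, 6, 2, 6, 1, 3, 50)]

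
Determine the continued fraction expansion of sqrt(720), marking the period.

[26; (1, 4, 1, 52)]

Write x_i = (sqrt(720) + m_i)/d_i with (m_0, d_0) = (0, 1). a_0 = floor(sqrt(720)) = 26, since 26^2 = 676 <= 720 < 729 = 27^2.
Iterate m_{i+1} = d_i*a_i - m_i, d_{i+1} = (720 - m_{i+1}^2)/d_i, a_{i+1} = floor((a_0 + m_{i+1})/d_{i+1}):
  m_1 = 1*26 - 0 = 26, d_1 = (720 - 26^2)/1 = 44/1 = 44, a_1 = floor((26 + 26)/44) = 1.
  m_2 = 44*1 - 26 = 18, d_2 = (720 - 18^2)/44 = 396/44 = 9, a_2 = floor((26 + 18)/9) = 4.
  m_3 = 9*4 - 18 = 18, d_3 = (720 - 18^2)/9 = 396/9 = 44, a_3 = floor((26 + 18)/44) = 1.
  m_4 = 44*1 - 18 = 26, d_4 = (720 - 26^2)/44 = 44/44 = 1, a_4 = floor((26 + 26)/1) = 52.
  m_5 = 1*52 - 26 = 26, d_5 = (720 - 26^2)/1 = 44/1 = 44: (m_5, d_5) = (m_1, d_1) = (26, 44), so from here the quotients repeat a_1, ..., a_4; the period length is 4.
Hence the expansion of sqrt(720) is a_0 = 26 followed by the repeating block 1, 4, 1, 52 (period 4).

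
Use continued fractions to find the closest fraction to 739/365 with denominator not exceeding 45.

83/41

Expand x = 739/365 as a continued fraction with the Euclidean algorithm:
  739 = 2*365 + 9, so a_0 = 2.
  365 = 40*9 + 5, so a_1 = 40.
  9 = 1*5 + 4, so a_2 = 1.
  5 = 1*4 + 1, so a_3 = 1.
  4 = 4*1 + 0, so a_4 = 4.
so x = [2; 40, 1, 1, 4].
Convergents (p_i = a_i*p_{i-1} + p_{i-2}, q_i = a_i*q_{i-1} + q_{i-2} with p_{-2}=0, p_{-1}=1, q_{-2}=1, q_{-1}=0), until the denominator exceeds 45:
  i=0: a_0=2, p_0 = 2*1 + 0 = 2, q_0 = 2*0 + 1 = 1.
  i=1: a_1=40, p_1 = 40*2 + 1 = 81, q_1 = 40*1 + 0 = 40.
  i=2: a_2=1, p_2 = 1*81 + 2 = 83, q_2 = 1*40 + 1 = 41.
  i=3: a_3=1, p_3 = 1*83 + 81 = 164, q_3 = 1*41 + 40 = 81.
q_3 = 81 > 45, so the last convergent with denominator <= 45 is p_2/q_2 = 83/41.
The closest fraction with denominator <= 45 is either p_2/q_2 or the intermediate fraction (k*p_2 + p_1)/(k*q_2 + q_1) with the largest k >= 1 whose denominator stays <= 45; these approach x as k grows, and every other convergent or intermediate fraction in range is farther away.
Largest k: floor((45 - q_1)/q_2) = floor((45 - 40)/41) = 0.
Since k = 0, no intermediate fraction beyond p_2/q_2 has denominator <= 45, so the convergent 83/41 is the closest (its error is |739*41 - 83*365|/(365*41) = 4/14965).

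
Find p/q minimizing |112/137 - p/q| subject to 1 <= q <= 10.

Expand x = 112/137 as a continued fraction with the Euclidean algorithm:
  112 = 0*137 + 112, so a_0 = 0.
  137 = 1*112 + 25, so a_1 = 1.
  112 = 4*25 + 12, so a_2 = 4.
  25 = 2*12 + 1, so a_3 = 2.
  12 = 12*1 + 0, so a_4 = 12.
so x = [0; 1, 4, 2, 12].
Convergents (p_i = a_i*p_{i-1} + p_{i-2}, q_i = a_i*q_{i-1} + q_{i-2} with p_{-2}=0, p_{-1}=1, q_{-2}=1, q_{-1}=0), until the denominator exceeds 10:
  i=0: a_0=0, p_0 = 0*1 + 0 = 0, q_0 = 0*0 + 1 = 1.
  i=1: a_1=1, p_1 = 1*0 + 1 = 1, q_1 = 1*1 + 0 = 1.
  i=2: a_2=4, p_2 = 4*1 + 0 = 4, q_2 = 4*1 + 1 = 5.
  i=3: a_3=2, p_3 = 2*4 + 1 = 9, q_3 = 2*5 + 1 = 11.
q_3 = 11 > 10, so the last convergent with denominator <= 10 is p_2/q_2 = 4/5.
The closest fraction with denominator <= 10 is either p_2/q_2 or the intermediate fraction (k*p_2 + p_1)/(k*q_2 + q_1) with the largest k >= 1 whose denominator stays <= 10; these approach x as k grows, and every other convergent or intermediate fraction in range is farther away.
Largest k: floor((10 - q_1)/q_2) = floor((10 - 1)/5) = 1.
That gives (1*4 + 1)/(1*5 + 1) = 5/6.
Compare the errors: |x - 4/5| = |112*5 - 4*137|/(137*5) = 12/685, and |x - 5/6| = |112*6 - 5*137|/(137*6) = 13/822.
Cross-multiplying, 13*685 = 8905 < 9864 = 12*822, so 13/822 is smaller: the intermediate fraction 5/6 is closer to x than 4/5.

5/6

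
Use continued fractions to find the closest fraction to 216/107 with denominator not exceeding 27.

55/27

Expand x = 216/107 as a continued fraction with the Euclidean algorithm:
  216 = 2*107 + 2, so a_0 = 2.
  107 = 53*2 + 1, so a_1 = 53.
  2 = 2*1 + 0, so a_2 = 2.
so x = [2; 53, 2].
Convergents (p_i = a_i*p_{i-1} + p_{i-2}, q_i = a_i*q_{i-1} + q_{i-2} with p_{-2}=0, p_{-1}=1, q_{-2}=1, q_{-1}=0), until the denominator exceeds 27:
  i=0: a_0=2, p_0 = 2*1 + 0 = 2, q_0 = 2*0 + 1 = 1.
  i=1: a_1=53, p_1 = 53*2 + 1 = 107, q_1 = 53*1 + 0 = 53.
q_1 = 53 > 27, so the last convergent with denominator <= 27 is p_0/q_0 = 2/1.
The closest fraction with denominator <= 27 is either p_0/q_0 or the intermediate fraction (k*p_0 + p_{-1})/(k*q_0 + q_{-1}) with the largest k >= 1 whose denominator stays <= 27; these approach x as k grows, and every other convergent or intermediate fraction in range is farther away.
Largest k: floor((27 - q_{-1})/q_0) = floor((27 - 0)/1) = 27 (using the seeds p_{-1} = 1, q_{-1} = 0).
That gives (27*2 + 1)/(27*1 + 0) = 55/27.
Compare the errors: |x - 2/1| = |216*1 - 2*107|/(107*1) = 2/107, and |x - 55/27| = |216*27 - 55*107|/(107*27) = 53/2889.
Cross-multiplying, 53*107 = 5671 < 5778 = 2*2889, so 53/2889 is smaller: the intermediate fraction 55/27 is closer to x than 2/1.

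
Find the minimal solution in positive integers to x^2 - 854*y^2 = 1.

(x, y) = (1294299, 44290)

First expand sqrt(854) as a continued fraction. With x_i = (sqrt(854) + m_i)/d_i and (m_0, d_0) = (0, 1): a_0 = floor(sqrt(854)) = 29, since 29^2 = 841 <= 854 < 900 = 30^2.
Iterate m_{i+1} = d_i*a_i - m_i, d_{i+1} = (854 - m_{i+1}^2)/d_i, a_{i+1} = floor((a_0 + m_{i+1})/d_{i+1}):
  m_1 = 1*29 - 0 = 29, d_1 = (854 - 29^2)/1 = 13/1 = 13, a_1 = floor((29 + 29)/13) = 4.
  m_2 = 13*4 - 29 = 23, d_2 = (854 - 23^2)/13 = 325/13 = 25, a_2 = floor((29 + 23)/25) = 2.
  m_3 = 25*2 - 23 = 27, d_3 = (854 - 27^2)/25 = 125/25 = 5, a_3 = floor((29 + 27)/5) = 11.
  m_4 = 5*11 - 27 = 28, d_4 = (854 - 28^2)/5 = 70/5 = 14, a_4 = floor((29 + 28)/14) = 4.
  m_5 = 14*4 - 28 = 28, d_5 = (854 - 28^2)/14 = 70/14 = 5, a_5 = floor((29 + 28)/5) = 11.
  m_6 = 5*11 - 28 = 27, d_6 = (854 - 27^2)/5 = 125/5 = 25, a_6 = floor((29 + 27)/25) = 2.
  m_7 = 25*2 - 27 = 23, d_7 = (854 - 23^2)/25 = 325/25 = 13, a_7 = floor((29 + 23)/13) = 4.
  m_8 = 13*4 - 23 = 29, d_8 = (854 - 29^2)/13 = 13/13 = 1, a_8 = floor((29 + 29)/1) = 58.
  m_9 = 1*58 - 29 = 29, d_9 = (854 - 29^2)/1 = 13/1 = 13: (m_9, d_9) = (m_1, d_1) = (29, 13), so from here the quotients repeat a_1, ..., a_8; the period length is 8.
So sqrt(854) = [29; (4, 2, 11, 4, 11, 2, 4, 58)] with period length k = 8.
k is even, so the fundamental solution of x^2 - 854y^2 = 1 is (p_{k-1}, q_{k-1}) = (p_7, q_7); compute convergents through index 7.
Convergents (p_i = a_i*p_{i-1} + p_{i-2}, q_i = a_i*q_{i-1} + q_{i-2} with p_{-2}=0, p_{-1}=1, q_{-2}=1, q_{-1}=0):
  i=0: a_0=29, p_0 = 29*1 + 0 = 29, q_0 = 29*0 + 1 = 1.
  i=1: a_1=4, p_1 = 4*29 + 1 = 117, q_1 = 4*1 + 0 = 4.
  i=2: a_2=2, p_2 = 2*117 + 29 = 263, q_2 = 2*4 + 1 = 9.
  i=3: a_3=11, p_3 = 11*263 + 117 = 3010, q_3 = 11*9 + 4 = 103.
  i=4: a_4=4, p_4 = 4*3010 + 263 = 12303, q_4 = 4*103 + 9 = 421.
  i=5: a_5=11, p_5 = 11*12303 + 3010 = 138343, q_5 = 11*421 + 103 = 4734.
  i=6: a_6=2, p_6 = 2*138343 + 12303 = 288989, q_6 = 2*4734 + 421 = 9889.
  i=7: a_7=4, p_7 = 4*288989 + 138343 = 1294299, q_7 = 4*9889 + 4734 = 44290.
Check: 1294299^2 - 854*44290^2 = 1675209901401 - 1675209901400 = 1, so (x, y) = (1294299, 44290) solves the equation, and by the theorem it is the least positive solution.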